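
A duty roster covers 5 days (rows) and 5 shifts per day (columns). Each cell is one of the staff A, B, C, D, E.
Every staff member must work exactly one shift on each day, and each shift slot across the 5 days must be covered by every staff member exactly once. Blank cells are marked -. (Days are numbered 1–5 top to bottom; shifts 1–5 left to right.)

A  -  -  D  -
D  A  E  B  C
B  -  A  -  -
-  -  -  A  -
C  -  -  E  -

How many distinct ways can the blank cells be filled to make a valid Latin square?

3

Day 1, shift 2: eliminating its day and shift leaves {B, C, E}.
Day 1, shift 3: eliminating its day and shift leaves {B, C}.
Day 1, shift 5: eliminating its day and shift leaves {B, E}.
Day 3, shift 2: eliminating its day and shift leaves {C, D, E}.
Day 3, shift 4: eliminating its day and shift leaves {C}.
Day 3, shift 5: eliminating its day and shift leaves {D, E}.
Day 4, shift 1: eliminating its day and shift leaves {E}.
Day 4, shift 2: eliminating its day and shift leaves {B, C, D, E}.
Day 4, shift 3: eliminating its day and shift leaves {B, C, D}.
Day 4, shift 5: eliminating its day and shift leaves {B, D, E}.
Day 5, shift 2: eliminating its day and shift leaves {B, D}.
Day 5, shift 3: eliminating its day and shift leaves {B, D}.
Day 5, shift 5: eliminating its day and shift leaves {A, B, D}.
Enumerating the assignments across these blanks that avoid any day or shift repeat gives 3 completions.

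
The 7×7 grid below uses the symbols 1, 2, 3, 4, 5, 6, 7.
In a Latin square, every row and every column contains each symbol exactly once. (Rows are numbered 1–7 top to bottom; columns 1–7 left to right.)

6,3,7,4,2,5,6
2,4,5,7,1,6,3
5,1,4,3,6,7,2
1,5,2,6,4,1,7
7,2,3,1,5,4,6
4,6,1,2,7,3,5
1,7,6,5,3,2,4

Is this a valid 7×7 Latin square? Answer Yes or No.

No

Row 4 contains 1 twice (at columns 1 and 6); row 1 is also not a permutation.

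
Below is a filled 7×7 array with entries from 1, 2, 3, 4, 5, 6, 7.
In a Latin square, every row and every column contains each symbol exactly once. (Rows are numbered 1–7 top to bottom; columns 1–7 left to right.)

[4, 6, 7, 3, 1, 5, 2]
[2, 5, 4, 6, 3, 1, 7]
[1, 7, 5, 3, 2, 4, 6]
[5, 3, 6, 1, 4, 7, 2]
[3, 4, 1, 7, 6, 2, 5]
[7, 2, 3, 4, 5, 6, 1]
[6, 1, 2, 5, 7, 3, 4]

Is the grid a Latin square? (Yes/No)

Every row is a permutation, but column 7 contains 2 twice (at rows 1 and 4).

No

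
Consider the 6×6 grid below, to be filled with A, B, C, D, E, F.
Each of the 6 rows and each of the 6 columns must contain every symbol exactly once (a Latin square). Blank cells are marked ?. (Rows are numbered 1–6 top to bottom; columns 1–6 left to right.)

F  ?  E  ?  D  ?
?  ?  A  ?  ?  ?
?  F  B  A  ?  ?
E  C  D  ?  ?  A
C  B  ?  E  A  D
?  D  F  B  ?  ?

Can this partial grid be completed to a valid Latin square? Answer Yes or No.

Row 5, column 3: row 5 together with column 3 already contain {A, B, C, D, E, F} — every symbol — so nothing can go there. The grid has no valid completion.

No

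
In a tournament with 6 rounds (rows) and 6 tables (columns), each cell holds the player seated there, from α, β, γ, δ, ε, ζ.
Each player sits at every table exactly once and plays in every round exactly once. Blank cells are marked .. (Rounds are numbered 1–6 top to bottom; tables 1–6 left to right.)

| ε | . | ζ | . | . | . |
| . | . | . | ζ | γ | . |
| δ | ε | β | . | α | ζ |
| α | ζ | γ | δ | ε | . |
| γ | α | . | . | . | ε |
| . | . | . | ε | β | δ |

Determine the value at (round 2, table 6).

α

Round 1, table 5: round 1 has {ε, ζ} and table 5 has {α, β, γ, ε}, leaving only δ.
Round 2, table 1: round 2 has {γ, ζ} and table 1 has {α, γ, δ, ε}, leaving only β.
Round 2 already has {β, γ, ζ} and table 6 already has {δ, ε, ζ}, so round 2, table 6 must be α.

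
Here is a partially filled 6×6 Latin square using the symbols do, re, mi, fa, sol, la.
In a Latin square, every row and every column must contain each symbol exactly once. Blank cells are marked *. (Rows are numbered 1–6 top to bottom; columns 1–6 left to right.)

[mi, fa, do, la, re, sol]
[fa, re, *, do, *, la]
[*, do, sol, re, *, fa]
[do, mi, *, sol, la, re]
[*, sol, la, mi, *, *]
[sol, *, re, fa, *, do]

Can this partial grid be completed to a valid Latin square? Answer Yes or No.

No

Row 5, column 6: row 5 together with column 6 already contain {do, re, mi, fa, sol, la} — every symbol — so nothing can go there. The grid has no valid completion.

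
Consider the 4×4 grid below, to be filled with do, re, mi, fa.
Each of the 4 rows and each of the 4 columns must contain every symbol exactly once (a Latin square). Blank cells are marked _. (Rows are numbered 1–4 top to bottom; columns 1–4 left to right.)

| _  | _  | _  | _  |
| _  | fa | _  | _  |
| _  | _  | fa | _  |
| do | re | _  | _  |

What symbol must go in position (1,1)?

fa

Row 4, column 3: row 4 has {do, re} and column 3 has {fa}, leaving only mi.
Row 4, column 4: row 4 has {do, re, mi} and column 4 has {}, leaving only fa.
Row 1, column 1 is narrowed to {re, mi, fa}.
If it were re, then row 1, column 4 would be left with no valid symbol.
If it were mi, then row 1, column 4 would be left with no valid symbol.
So row 1, column 1 must be fa.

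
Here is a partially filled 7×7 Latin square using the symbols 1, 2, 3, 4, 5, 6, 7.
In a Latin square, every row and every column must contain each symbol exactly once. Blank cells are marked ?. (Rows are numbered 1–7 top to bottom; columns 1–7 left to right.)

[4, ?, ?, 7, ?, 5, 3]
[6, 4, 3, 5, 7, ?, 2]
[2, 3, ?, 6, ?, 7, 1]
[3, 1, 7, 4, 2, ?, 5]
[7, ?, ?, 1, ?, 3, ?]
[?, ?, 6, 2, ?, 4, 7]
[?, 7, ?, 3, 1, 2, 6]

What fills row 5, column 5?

5

Row 1, column 5: row 1 has {3, 4, 5, 7} and column 5 has {1, 2, 7}, leaving only 6.
Row 1, column 2: row 1 has {3, 4, 5, 6, 7} and column 2 has {1, 3, 4, 7}, leaving only 2.
Row 1, column 3: row 1 has {2, 3, 4, 5, 6, 7} and column 3 has {3, 6, 7}, leaving only 1.
Row 2, column 6: row 2 has {2, 3, 4, 5, 6, 7} and column 6 has {2, 3, 4, 5, 7}, leaving only 1.
Row 4, column 6: row 4 has {1, 2, 3, 4, 5, 7} and column 6 has {1, 2, 3, 4, 5, 7}, leaving only 6.
Row 5, column 7: row 5 has {1, 3, 7} and column 7 has {1, 2, 3, 5, 6, 7}, leaving only 4.
Row 5 already has {1, 3, 4, 7} and column 5 already has {1, 2, 6, 7}, so row 5, column 5 must be 5.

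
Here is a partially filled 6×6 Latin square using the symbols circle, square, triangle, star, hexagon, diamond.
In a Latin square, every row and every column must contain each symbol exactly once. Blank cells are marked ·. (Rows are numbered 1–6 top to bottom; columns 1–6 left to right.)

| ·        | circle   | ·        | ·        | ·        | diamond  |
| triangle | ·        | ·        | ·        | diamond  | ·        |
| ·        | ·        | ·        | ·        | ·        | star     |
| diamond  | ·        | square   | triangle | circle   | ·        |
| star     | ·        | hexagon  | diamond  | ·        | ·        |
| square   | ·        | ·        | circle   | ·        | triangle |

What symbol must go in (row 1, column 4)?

Row 1, column 1: row 1 has {circle, diamond} and column 1 has {square, triangle, star, diamond}, leaving only hexagon.
Row 3, column 1: row 3 has {star} and column 1 has {square, triangle, star, hexagon, diamond}, leaving only circle.
Row 4, column 6: row 4 has {circle, square, triangle, diamond} and column 6 has {triangle, star, diamond}, leaving only hexagon.
Row 4, column 2: row 4 has {circle, square, triangle, hexagon, diamond} and column 2 has {circle}, leaving only star.
Row 1, column 4 is narrowed to {square, star}.
If it were star, then row 5, column 2 would be left with no valid symbol.
So row 1, column 4 must be square.

square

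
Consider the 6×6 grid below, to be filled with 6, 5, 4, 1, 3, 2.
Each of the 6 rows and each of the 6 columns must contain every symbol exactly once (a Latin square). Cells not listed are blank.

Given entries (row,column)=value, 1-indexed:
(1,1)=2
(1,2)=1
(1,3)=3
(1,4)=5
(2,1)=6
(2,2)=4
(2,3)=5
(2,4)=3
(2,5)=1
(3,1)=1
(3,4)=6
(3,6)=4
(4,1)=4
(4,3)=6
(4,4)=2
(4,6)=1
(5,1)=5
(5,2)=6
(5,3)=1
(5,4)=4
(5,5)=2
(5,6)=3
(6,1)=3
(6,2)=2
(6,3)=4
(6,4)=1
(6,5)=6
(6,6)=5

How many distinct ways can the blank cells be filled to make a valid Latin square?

Row 1, column 5: eliminating its row and column leaves {4}.
Row 1, column 6: eliminating its row and column leaves {6}.
Row 2, column 6: eliminating its row and column leaves {2}.
Row 3, column 2: eliminating its row and column leaves {5, 3}.
Row 3, column 3: eliminating its row and column leaves {2}.
Row 3, column 5: eliminating its row and column leaves {5, 3}.
Row 4, column 2: eliminating its row and column leaves {5, 3}.
Row 4, column 5: eliminating its row and column leaves {5, 3}.
Enumerating the assignments across these blanks that avoid any row or column repeat gives 2 completions.

2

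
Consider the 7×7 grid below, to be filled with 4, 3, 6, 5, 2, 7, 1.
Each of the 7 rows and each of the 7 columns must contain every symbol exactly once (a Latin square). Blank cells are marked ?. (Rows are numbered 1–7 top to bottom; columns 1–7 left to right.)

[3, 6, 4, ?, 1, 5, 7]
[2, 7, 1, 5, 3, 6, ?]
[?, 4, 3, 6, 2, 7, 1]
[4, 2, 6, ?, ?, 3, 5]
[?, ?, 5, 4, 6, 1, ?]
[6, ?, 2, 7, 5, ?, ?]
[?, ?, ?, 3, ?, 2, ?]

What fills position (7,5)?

Row 1, column 4: row 1 has {4, 3, 6, 5, 7, 1} and column 4 has {4, 3, 6, 5, 7}, leaving only 2.
Row 2, column 7: row 2 has {3, 6, 5, 2, 7, 1} and column 7 has {5, 7, 1}, leaving only 4.
Row 3, column 1: row 3 has {4, 3, 6, 2, 7, 1} and column 1 has {4, 3, 6, 2}, leaving only 5.
Row 4, column 4: row 4 has {4, 3, 6, 5, 2} and column 4 has {4, 3, 6, 5, 2, 7}, leaving only 1.
Row 4, column 5: row 4 has {4, 3, 6, 5, 2, 1} and column 5 has {3, 6, 5, 2, 1}, leaving only 7.
Row 7 already has {3, 2} and column 5 already has {3, 6, 5, 2, 7, 1}, so row 7, column 5 must be 4.

4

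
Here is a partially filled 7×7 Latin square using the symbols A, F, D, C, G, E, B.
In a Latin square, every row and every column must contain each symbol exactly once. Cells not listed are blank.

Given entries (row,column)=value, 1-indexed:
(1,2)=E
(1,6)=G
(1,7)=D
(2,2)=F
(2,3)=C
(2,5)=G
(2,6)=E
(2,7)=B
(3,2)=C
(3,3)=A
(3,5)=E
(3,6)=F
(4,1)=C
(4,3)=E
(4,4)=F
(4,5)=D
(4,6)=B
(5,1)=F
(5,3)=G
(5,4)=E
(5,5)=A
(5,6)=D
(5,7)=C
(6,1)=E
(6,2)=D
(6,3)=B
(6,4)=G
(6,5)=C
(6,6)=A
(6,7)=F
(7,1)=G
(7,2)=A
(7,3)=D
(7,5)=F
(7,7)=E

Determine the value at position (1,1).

Row 1, column 3: row 1 has {D, G, E} and column 3 has {A, D, C, G, E, B}, leaving only F.
Row 1, column 5: row 1 has {F, D, G, E} and column 5 has {A, F, D, C, G, E}, leaving only B.
Row 1 already has {F, D, G, E, B} and column 1 already has {F, C, G, E}, so row 1, column 1 must be A.

A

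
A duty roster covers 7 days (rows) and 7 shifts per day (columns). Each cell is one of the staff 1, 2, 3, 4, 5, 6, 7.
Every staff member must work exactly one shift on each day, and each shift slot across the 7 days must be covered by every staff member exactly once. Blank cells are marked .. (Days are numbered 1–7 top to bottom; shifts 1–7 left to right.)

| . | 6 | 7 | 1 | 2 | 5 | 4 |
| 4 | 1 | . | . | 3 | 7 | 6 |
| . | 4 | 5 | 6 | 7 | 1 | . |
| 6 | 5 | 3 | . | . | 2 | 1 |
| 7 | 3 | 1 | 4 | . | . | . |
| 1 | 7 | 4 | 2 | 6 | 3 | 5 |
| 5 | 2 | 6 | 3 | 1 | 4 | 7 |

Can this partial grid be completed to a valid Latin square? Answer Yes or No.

Yes

No day or shift among the givens repeats a symbol, and propagating forced cells runs into no contradiction.
One valid completion exists (for instance, 3 6 7 1 2 5 4 / 4 1 2 5 3 7 6 / 2 4 5 6 7 1 3 / 6 5 3 7 4 2 1 / 7 3 1 4 5 6 2 / 1 7 4 2 6 3 5 / 5 2 6 3 1 4 7).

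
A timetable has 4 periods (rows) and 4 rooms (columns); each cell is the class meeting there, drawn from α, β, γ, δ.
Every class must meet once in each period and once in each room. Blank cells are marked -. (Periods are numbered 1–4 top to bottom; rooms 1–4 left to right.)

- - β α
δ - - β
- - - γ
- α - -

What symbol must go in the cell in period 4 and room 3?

γ

Period 1, room 1: period 1 has {α, β} and room 1 has {δ}, leaving only γ.
Period 1, room 2: period 1 has {α, β, γ} and room 2 has {α}, leaving only δ.
Period 2, room 2: period 2 has {β, δ} and room 2 has {α, δ}, leaving only γ.
Period 2, room 3: period 2 has {β, γ, δ} and room 3 has {β}, leaving only α.
Period 3, room 2: period 3 has {γ} and room 2 has {α, γ, δ}, leaving only β.
Period 3, room 1: period 3 has {β, γ} and room 1 has {γ, δ}, leaving only α.
Period 3, room 3: period 3 has {α, β, γ} and room 3 has {α, β}, leaving only δ.
Period 4 already has {α} and room 3 already has {α, β, δ}, so period 4, room 3 must be γ.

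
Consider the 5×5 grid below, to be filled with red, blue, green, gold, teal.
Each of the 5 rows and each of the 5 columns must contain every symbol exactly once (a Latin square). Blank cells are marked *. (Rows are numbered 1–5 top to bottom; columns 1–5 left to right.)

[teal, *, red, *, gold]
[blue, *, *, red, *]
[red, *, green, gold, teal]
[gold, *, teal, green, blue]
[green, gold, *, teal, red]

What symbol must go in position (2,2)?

teal

Row 1, column 4: row 1 has {red, gold, teal} and column 4 has {red, green, gold, teal}, leaving only blue.
Row 1, column 2: row 1 has {red, blue, gold, teal} and column 2 has {gold}, leaving only green.
Row 2 already has {red, blue} and column 2 already has {green, gold}, so row 2, column 2 must be teal.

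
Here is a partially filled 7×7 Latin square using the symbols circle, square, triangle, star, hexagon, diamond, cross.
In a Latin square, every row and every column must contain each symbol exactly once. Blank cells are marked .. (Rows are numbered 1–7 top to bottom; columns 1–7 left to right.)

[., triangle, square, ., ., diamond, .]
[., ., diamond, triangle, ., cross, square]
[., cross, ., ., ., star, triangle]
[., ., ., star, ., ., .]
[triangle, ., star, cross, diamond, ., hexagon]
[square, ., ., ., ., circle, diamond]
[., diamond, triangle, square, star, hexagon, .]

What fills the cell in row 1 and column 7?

Row 5, column 6: row 5 has {triangle, star, hexagon, diamond, cross} and column 6 has {circle, star, hexagon, diamond, cross}, leaving only square.
Row 4, column 6: row 4 has {star} and column 6 has {circle, square, star, hexagon, diamond, cross}, leaving only triangle.
Row 5, column 2: row 5 has {square, triangle, star, hexagon, diamond, cross} and column 2 has {triangle, diamond, cross}, leaving only circle.
Row 6, column 4: row 6 has {circle, square, diamond} and column 4 has {square, triangle, star, cross}, leaving only hexagon.
Row 1, column 4: row 1 has {square, triangle, diamond} and column 4 has {square, triangle, star, hexagon, cross}, leaving only circle.
Row 3, column 4: row 3 has {triangle, star, cross} and column 4 has {circle, square, triangle, star, hexagon, cross}, leaving only diamond.
Row 6, column 2: row 6 has {circle, square, hexagon, diamond} and column 2 has {circle, triangle, diamond, cross}, leaving only star.
Row 2, column 2: row 2 has {square, triangle, diamond, cross} and column 2 has {circle, triangle, star, diamond, cross}, leaving only hexagon.
Row 2, column 5: row 2 has {square, triangle, hexagon, diamond, cross} and column 5 has {star, diamond}, leaving only circle.
Row 2, column 1: row 2 has {circle, square, triangle, hexagon, diamond, cross} and column 1 has {square, triangle}, leaving only star.
Row 4, column 2: row 4 has {triangle, star} and column 2 has {circle, triangle, star, hexagon, diamond, cross}, leaving only square.
Row 6, column 3: row 6 has {circle, square, star, hexagon, diamond} and column 3 has {square, triangle, star, diamond}, leaving only cross.
Row 6, column 5: row 6 has {circle, square, star, hexagon, diamond, cross} and column 5 has {circle, star, diamond}, leaving only triangle.
Row 1, column 7 is narrowed to {star, cross}.
If it were cross, then row 1, column 5 would be left with no valid symbol.
So row 1, column 7 must be star.

star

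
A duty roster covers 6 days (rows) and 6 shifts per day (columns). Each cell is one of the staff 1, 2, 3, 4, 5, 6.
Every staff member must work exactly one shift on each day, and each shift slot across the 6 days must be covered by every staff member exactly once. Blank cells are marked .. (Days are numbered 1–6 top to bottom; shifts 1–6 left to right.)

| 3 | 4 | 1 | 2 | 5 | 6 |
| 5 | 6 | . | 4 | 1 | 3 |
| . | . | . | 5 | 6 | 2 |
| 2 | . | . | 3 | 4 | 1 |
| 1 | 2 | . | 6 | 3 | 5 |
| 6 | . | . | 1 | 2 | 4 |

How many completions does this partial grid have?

1

Day 2, shift 3: eliminating its day and shift leaves {2}.
Day 3, shift 1: eliminating its day and shift leaves {4}.
Day 3, shift 2: eliminating its day and shift leaves {1, 3}.
Day 3, shift 3: eliminating its day and shift leaves {3, 4}.
Day 4, shift 2: eliminating its day and shift leaves {5}.
Day 4, shift 3: eliminating its day and shift leaves {5, 6}.
Day 5, shift 3: eliminating its day and shift leaves {4}.
Day 6, shift 2: eliminating its day and shift leaves {3, 5}.
Day 6, shift 3: eliminating its day and shift leaves {3, 5}.
Only one assignment across all blanks avoids any day or shift repeat, giving 1 completion.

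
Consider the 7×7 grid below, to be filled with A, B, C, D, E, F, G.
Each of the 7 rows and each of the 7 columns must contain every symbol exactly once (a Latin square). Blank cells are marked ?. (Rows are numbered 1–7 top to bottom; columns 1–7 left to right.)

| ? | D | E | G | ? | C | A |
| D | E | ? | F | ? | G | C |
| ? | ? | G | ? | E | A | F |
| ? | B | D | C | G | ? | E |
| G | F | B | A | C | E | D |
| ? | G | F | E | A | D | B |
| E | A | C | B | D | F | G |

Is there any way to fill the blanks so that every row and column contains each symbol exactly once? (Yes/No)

No

Row 4, column 6: row 4 together with column 6 already contain {A, B, C, D, E, F, G} — every symbol — so nothing can go there. The grid has no valid completion.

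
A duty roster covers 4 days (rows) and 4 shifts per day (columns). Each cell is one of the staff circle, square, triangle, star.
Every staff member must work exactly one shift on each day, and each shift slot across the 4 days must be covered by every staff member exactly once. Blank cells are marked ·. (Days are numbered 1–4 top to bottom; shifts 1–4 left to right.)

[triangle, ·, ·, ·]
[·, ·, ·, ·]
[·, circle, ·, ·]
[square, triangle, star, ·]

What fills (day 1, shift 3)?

circle

Day 3, shift 1: day 3 has {circle} and shift 1 has {square, triangle}, leaving only star.
Day 2, shift 1: day 2 has {} and shift 1 has {square, triangle, star}, leaving only circle.
Day 4, shift 4: day 4 has {square, triangle, star} and shift 4 has {}, leaving only circle.
Day 1, shift 3 is narrowed to {circle, square}.
If it were square, then day 1, shift 4 would be left with no valid symbol.
So day 1, shift 3 must be circle.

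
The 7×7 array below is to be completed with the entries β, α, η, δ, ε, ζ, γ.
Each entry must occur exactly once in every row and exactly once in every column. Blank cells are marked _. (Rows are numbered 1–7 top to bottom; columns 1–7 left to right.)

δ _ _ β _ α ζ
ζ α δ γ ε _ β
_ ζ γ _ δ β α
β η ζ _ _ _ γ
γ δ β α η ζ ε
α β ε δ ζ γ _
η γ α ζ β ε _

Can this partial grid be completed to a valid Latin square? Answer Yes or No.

Yes

No row or column among the givens repeats a symbol, and propagating forced cells runs into no contradiction.
One valid completion exists (for instance, δ ε η β γ α ζ / ζ α δ γ ε η β / ε ζ γ η δ β α / β η ζ ε α δ γ / γ δ β α η ζ ε / α β ε δ ζ γ η / η γ α ζ β ε δ).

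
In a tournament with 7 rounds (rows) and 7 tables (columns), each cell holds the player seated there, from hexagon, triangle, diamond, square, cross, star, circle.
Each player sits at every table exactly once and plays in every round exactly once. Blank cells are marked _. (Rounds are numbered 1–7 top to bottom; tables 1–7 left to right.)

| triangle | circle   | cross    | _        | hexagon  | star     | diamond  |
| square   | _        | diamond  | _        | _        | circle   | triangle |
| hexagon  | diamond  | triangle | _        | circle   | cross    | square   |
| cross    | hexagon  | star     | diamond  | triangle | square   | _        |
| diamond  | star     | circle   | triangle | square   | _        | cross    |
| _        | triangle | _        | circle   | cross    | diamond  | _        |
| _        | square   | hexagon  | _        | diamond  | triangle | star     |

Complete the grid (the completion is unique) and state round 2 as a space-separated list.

Round 2, table 2: round 2 has {triangle, diamond, square, circle} and table 2 has {hexagon, triangle, diamond, square, star, circle}, leaving only cross.
Round 2, table 5: round 2 has {triangle, diamond, square, cross, circle} and table 5 has {hexagon, triangle, diamond, square, cross, circle}, leaving only star.
Round 2, table 4: round 2 has {triangle, diamond, square, cross, star, circle} and table 4 has {triangle, diamond, circle}, leaving only hexagon.
So round 2 reads: square cross diamond hexagon star circle triangle.

square cross diamond hexagon star circle triangle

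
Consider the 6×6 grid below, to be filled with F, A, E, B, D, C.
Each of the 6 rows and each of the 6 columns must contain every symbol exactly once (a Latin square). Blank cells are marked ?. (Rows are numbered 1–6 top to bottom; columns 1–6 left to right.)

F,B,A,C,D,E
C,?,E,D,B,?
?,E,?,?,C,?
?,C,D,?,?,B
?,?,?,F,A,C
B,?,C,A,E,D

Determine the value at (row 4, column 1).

Row 3, column 4: row 3 has {E, C} and column 4 has {F, A, D, C}, leaving only B.
Row 3, column 3: row 3 has {E, B, C} and column 3 has {A, E, D, C}, leaving only F.
Row 3, column 6: row 3 has {F, E, B, C} and column 6 has {E, B, D, C}, leaving only A.
Row 2, column 6: row 2 has {E, B, D, C} and column 6 has {A, E, B, D, C}, leaving only F.
Row 2, column 2: row 2 has {F, E, B, D, C} and column 2 has {E, B, C}, leaving only A.
Row 3, column 1: row 3 has {F, A, E, B, C} and column 1 has {F, B, C}, leaving only D.
Row 4, column 4: row 4 has {B, D, C} and column 4 has {F, A, B, D, C}, leaving only E.
Row 4 already has {E, B, D, C} and column 1 already has {F, B, D, C}, so row 4, column 1 must be A.

A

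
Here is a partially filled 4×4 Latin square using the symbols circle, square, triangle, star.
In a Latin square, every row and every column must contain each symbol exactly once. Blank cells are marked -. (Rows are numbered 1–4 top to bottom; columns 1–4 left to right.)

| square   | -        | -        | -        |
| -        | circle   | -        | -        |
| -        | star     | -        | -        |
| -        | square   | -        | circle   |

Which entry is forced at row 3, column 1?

circle

Row 1, column 2: row 1 has {square} and column 2 has {circle, square, star}, leaving only triangle.
Row 1, column 4: row 1 has {square, triangle} and column 4 has {circle}, leaving only star.
Row 1, column 3: row 1 has {square, triangle, star} and column 3 has {}, leaving only circle.
Row 3, column 1 is narrowed to {circle, triangle}.
If it were triangle, then row 4, column 1 would be left with no valid symbol.
So row 3, column 1 must be circle.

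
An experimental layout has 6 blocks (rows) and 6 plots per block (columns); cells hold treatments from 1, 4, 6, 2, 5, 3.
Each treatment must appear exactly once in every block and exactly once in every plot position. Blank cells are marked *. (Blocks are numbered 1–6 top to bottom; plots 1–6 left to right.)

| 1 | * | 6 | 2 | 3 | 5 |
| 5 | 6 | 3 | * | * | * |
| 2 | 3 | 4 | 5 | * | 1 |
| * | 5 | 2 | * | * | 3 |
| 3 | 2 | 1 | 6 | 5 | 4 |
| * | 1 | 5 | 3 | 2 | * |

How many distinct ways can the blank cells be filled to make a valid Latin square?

Block 1, plot 2: eliminating its block and plot leaves {4}.
Block 2, plot 4: eliminating its block and plot leaves {1, 4}.
Block 2, plot 5: eliminating its block and plot leaves {1, 4}.
Block 2, plot 6: eliminating its block and plot leaves {2}.
Block 3, plot 5: eliminating its block and plot leaves {6}.
Block 4, plot 1: eliminating its block and plot leaves {4, 6}.
Block 4, plot 4: eliminating its block and plot leaves {1, 4}.
Block 4, plot 5: eliminating its block and plot leaves {1, 4, 6}.
Block 6, plot 1: eliminating its block and plot leaves {4, 6}.
Block 6, plot 6: eliminating its block and plot leaves {6}.
Enumerating the assignments across these blanks that avoid any block or plot repeat gives 2 completions.

2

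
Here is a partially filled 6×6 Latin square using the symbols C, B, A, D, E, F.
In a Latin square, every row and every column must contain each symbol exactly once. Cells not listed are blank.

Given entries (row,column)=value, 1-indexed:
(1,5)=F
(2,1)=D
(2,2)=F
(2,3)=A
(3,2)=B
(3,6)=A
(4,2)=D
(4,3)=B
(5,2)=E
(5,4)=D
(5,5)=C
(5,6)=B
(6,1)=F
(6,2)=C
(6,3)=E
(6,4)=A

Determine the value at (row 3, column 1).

E

Row 1, column 2: row 1 has {F} and column 2 has {C, B, D, E, F}, leaving only A.
Row 5, column 1: row 5 has {C, B, D, E} and column 1 has {D, F}, leaving only A.
Row 5, column 3: row 5 has {C, B, A, D, E} and column 3 has {B, A, E}, leaving only F.
Row 6, column 6: row 6 has {C, A, E, F} and column 6 has {B, A}, leaving only D.
Row 6, column 5: row 6 has {C, A, D, E, F} and column 5 has {C, F}, leaving only B.
Row 2, column 5: row 2 has {A, D, F} and column 5 has {C, B, F}, leaving only E.
Row 2, column 6: row 2 has {A, D, E, F} and column 6 has {B, A, D}, leaving only C.
Row 1, column 6: row 1 has {A, F} and column 6 has {C, B, A, D}, leaving only E.
Row 2, column 4: row 2 has {C, A, D, E, F} and column 4 has {A, D}, leaving only B.
Row 1, column 4: row 1 has {A, E, F} and column 4 has {B, A, D}, leaving only C.
Row 1, column 1: row 1 has {C, A, E, F} and column 1 has {A, D, F}, leaving only B.
Row 1, column 3: row 1 has {C, B, A, E, F} and column 3 has {B, A, E, F}, leaving only D.
Row 3, column 3: row 3 has {B, A} and column 3 has {B, A, D, E, F}, leaving only C.
Row 3 already has {C, B, A} and column 1 already has {B, A, D, F}, so row 3, column 1 must be E.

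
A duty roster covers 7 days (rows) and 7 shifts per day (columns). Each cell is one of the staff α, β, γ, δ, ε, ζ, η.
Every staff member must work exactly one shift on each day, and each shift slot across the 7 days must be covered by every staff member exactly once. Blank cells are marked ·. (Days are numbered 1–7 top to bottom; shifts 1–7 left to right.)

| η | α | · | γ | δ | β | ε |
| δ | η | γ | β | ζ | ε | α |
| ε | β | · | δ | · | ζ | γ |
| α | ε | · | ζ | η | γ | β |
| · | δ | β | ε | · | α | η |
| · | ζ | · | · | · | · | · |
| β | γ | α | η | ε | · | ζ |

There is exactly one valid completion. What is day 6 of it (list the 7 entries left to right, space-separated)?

γ ζ ε α β η δ

Day 6, shift 1: day 6 has {ζ} and shift 1 has {α, β, δ, ε, η}, leaving only γ.
Day 6, shift 4: day 6 has {γ, ζ} and shift 4 has {β, γ, δ, ε, ζ, η}, leaving only α.
Day 6, shift 5: day 6 has {α, γ, ζ} and shift 5 has {δ, ε, ζ, η}, leaving only β.
Day 6, shift 7: day 6 has {α, β, γ, ζ} and shift 7 has {α, β, γ, ε, ζ, η}, leaving only δ.
Day 6, shift 6: day 6 has {α, β, γ, δ, ζ} and shift 6 has {α, β, γ, ε, ζ}, leaving only η.
Day 6, shift 3: day 6 has {α, β, γ, δ, ζ, η} and shift 3 has {α, β, γ}, leaving only ε.
So day 6 reads: γ ζ ε α β η δ.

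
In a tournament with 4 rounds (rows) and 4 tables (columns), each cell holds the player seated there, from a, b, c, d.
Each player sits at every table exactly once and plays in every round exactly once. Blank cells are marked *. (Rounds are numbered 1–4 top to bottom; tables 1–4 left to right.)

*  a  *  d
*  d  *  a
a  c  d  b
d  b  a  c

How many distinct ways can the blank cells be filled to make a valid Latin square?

Round 1, table 1: eliminating its round and table leaves {b, c}.
Round 1, table 3: eliminating its round and table leaves {b, c}.
Round 2, table 1: eliminating its round and table leaves {b, c}.
Round 2, table 3: eliminating its round and table leaves {b, c}.
Enumerating the assignments across these blanks that avoid any round or table repeat gives 2 completions.

2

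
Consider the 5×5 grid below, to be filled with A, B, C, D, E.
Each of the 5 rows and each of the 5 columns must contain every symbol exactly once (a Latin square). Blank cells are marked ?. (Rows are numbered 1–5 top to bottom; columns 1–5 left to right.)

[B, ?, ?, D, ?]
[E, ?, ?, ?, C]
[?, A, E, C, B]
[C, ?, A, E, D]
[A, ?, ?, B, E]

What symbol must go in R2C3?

Row 1, column 3: row 1 has {B, D} and column 3 has {A, E}, leaving only C.
Row 1, column 2: row 1 has {B, C, D} and column 2 has {A}, leaving only E.
Row 1, column 5: row 1 has {B, C, D, E} and column 5 has {B, C, D, E}, leaving only A.
Row 2, column 4: row 2 has {C, E} and column 4 has {B, C, D, E}, leaving only A.
Row 3, column 1: row 3 has {A, B, C, E} and column 1 has {A, B, C, E}, leaving only D.
Row 4, column 2: row 4 has {A, C, D, E} and column 2 has {A, E}, leaving only B.
Row 2, column 2: row 2 has {A, C, E} and column 2 has {A, B, E}, leaving only D.
Row 2 already has {A, C, D, E} and column 3 already has {A, C, E}, so row 2, column 3 must be B.

B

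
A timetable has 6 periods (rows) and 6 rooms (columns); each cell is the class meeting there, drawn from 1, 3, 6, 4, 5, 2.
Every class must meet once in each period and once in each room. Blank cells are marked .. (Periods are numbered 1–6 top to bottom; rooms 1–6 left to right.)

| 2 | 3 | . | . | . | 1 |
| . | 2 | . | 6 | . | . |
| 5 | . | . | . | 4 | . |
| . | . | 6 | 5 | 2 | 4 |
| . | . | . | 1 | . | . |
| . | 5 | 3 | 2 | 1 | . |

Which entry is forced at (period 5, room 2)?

4

Period 1, room 4: period 1 has {1, 3, 2} and room 4 has {1, 6, 5, 2}, leaving only 4.
Period 1, room 3: period 1 has {1, 3, 4, 2} and room 3 has {3, 6}, leaving only 5.
Period 1, room 5: period 1 has {1, 3, 4, 5, 2} and room 5 has {1, 4, 2}, leaving only 6.
Period 3, room 4: period 3 has {4, 5} and room 4 has {1, 6, 4, 5, 2}, leaving only 3.
Period 4, room 2: period 4 has {6, 4, 5, 2} and room 2 has {3, 5, 2}, leaving only 1.
Period 3, room 2: period 3 has {3, 4, 5} and room 2 has {1, 3, 5, 2}, leaving only 6.
Period 5 already has {1} and room 2 already has {1, 3, 6, 5, 2}, so period 5, room 2 must be 4.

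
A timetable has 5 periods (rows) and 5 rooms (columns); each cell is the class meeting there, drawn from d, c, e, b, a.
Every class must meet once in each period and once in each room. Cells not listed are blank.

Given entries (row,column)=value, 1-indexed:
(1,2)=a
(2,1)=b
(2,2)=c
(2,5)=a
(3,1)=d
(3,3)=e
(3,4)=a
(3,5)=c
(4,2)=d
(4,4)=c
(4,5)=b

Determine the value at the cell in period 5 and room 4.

Period 2, room 3: period 2 has {c, b, a} and room 3 has {e}, leaving only d.
Period 2, room 4: period 2 has {d, c, b, a} and room 4 has {c, a}, leaving only e.
Period 3, room 2: period 3 has {d, c, e, a} and room 2 has {d, c, a}, leaving only b.
Period 4, room 3: period 4 has {d, c, b} and room 3 has {d, e}, leaving only a.
Period 4, room 1: period 4 has {d, c, b, a} and room 1 has {d, b}, leaving only e.
Period 1, room 1: period 1 has {a} and room 1 has {d, e, b}, leaving only c.
Period 1, room 3: period 1 has {c, a} and room 3 has {d, e, a}, leaving only b.
Period 1, room 4: period 1 has {c, b, a} and room 4 has {c, e, a}, leaving only d.
Period 5 already has {} and room 4 already has {d, c, e, a}, so period 5, room 4 must be b.

b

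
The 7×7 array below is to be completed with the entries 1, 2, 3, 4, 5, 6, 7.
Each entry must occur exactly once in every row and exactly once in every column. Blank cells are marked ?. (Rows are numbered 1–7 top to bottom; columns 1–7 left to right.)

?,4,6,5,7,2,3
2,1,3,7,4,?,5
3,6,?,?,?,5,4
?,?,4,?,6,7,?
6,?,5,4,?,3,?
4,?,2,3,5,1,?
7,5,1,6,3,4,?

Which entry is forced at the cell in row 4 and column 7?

Row 1, column 1: row 1 has {2, 3, 4, 5, 6, 7} and column 1 has {2, 3, 4, 6, 7}, leaving only 1.
Row 2, column 6: row 2 has {1, 2, 3, 4, 5, 7} and column 6 has {1, 2, 3, 4, 5, 7}, leaving only 6.
Row 3, column 3: row 3 has {3, 4, 5, 6} and column 3 has {1, 2, 3, 4, 5, 6}, leaving only 7.
Row 4, column 1: row 4 has {4, 6, 7} and column 1 has {1, 2, 3, 4, 6, 7}, leaving only 5.
Row 6, column 2: row 6 has {1, 2, 3, 4, 5} and column 2 has {1, 4, 5, 6}, leaving only 7.
Row 5, column 2: row 5 has {3, 4, 5, 6} and column 2 has {1, 4, 5, 6, 7}, leaving only 2.
Row 4, column 2: row 4 has {4, 5, 6, 7} and column 2 has {1, 2, 4, 5, 6, 7}, leaving only 3.
Row 5, column 5: row 5 has {2, 3, 4, 5, 6} and column 5 has {3, 4, 5, 6, 7}, leaving only 1.
Row 3, column 5: row 3 has {3, 4, 5, 6, 7} and column 5 has {1, 3, 4, 5, 6, 7}, leaving only 2.
Row 3, column 4: row 3 has {2, 3, 4, 5, 6, 7} and column 4 has {3, 4, 5, 6, 7}, leaving only 1.
Row 4, column 4: row 4 has {3, 4, 5, 6, 7} and column 4 has {1, 3, 4, 5, 6, 7}, leaving only 2.
Row 4 already has {2, 3, 4, 5, 6, 7} and column 7 already has {3, 4, 5}, so row 4, column 7 must be 1.

1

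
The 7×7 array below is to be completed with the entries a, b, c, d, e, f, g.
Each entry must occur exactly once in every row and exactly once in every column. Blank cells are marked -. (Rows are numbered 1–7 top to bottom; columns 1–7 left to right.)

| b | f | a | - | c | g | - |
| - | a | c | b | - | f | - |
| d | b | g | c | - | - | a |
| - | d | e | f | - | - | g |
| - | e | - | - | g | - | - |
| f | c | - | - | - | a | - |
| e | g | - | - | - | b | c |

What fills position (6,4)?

Row 2, column 1: row 2 has {a, b, c, f} and column 1 has {b, d, e, f}, leaving only g.
Row 3, column 6: row 3 has {a, b, c, d, g} and column 6 has {a, b, f, g}, leaving only e.
Row 3, column 5: row 3 has {a, b, c, d, e, g} and column 5 has {c, g}, leaving only f.
Row 4, column 6: row 4 has {d, e, f, g} and column 6 has {a, b, e, f, g}, leaving only c.
Row 4, column 1: row 4 has {c, d, e, f, g} and column 1 has {b, d, e, f, g}, leaving only a.
Row 4, column 5: row 4 has {a, c, d, e, f, g} and column 5 has {c, f, g}, leaving only b.
Row 5, column 1: row 5 has {e, g} and column 1 has {a, b, d, e, f, g}, leaving only c.
Row 5, column 6: row 5 has {c, e, g} and column 6 has {a, b, c, e, f, g}, leaving only d.
Row 5, column 4: row 5 has {c, d, e, g} and column 4 has {b, c, f}, leaving only a.
Row 7, column 4: row 7 has {b, c, e, g} and column 4 has {a, b, c, f}, leaving only d.
Row 1, column 4: row 1 has {a, b, c, f, g} and column 4 has {a, b, c, d, f}, leaving only e.
Row 6 already has {a, c, f} and column 4 already has {a, b, c, d, e, f}, so row 6, column 4 must be g.

g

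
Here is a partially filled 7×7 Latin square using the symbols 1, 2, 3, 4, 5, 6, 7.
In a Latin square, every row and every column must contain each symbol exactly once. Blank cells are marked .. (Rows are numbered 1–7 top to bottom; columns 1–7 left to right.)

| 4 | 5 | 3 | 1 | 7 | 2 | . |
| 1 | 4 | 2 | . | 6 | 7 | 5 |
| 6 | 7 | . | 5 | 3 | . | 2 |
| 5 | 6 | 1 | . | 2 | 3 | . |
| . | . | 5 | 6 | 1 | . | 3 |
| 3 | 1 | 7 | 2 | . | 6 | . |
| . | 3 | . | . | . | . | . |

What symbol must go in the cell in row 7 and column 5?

4

Row 1, column 7: row 1 has {1, 2, 3, 4, 5, 7} and column 7 has {2, 3, 5}, leaving only 6.
Row 2, column 4: row 2 has {1, 2, 4, 5, 6, 7} and column 4 has {1, 2, 5, 6}, leaving only 3.
Row 3, column 3: row 3 has {2, 3, 5, 6, 7} and column 3 has {1, 2, 3, 5, 7}, leaving only 4.
Row 3, column 6: row 3 has {2, 3, 4, 5, 6, 7} and column 6 has {2, 3, 6, 7}, leaving only 1.
Row 5, column 2: row 5 has {1, 3, 5, 6} and column 2 has {1, 3, 4, 5, 6, 7}, leaving only 2.
Row 5, column 1: row 5 has {1, 2, 3, 5, 6} and column 1 has {1, 3, 4, 5, 6}, leaving only 7.
Row 5, column 6: row 5 has {1, 2, 3, 5, 6, 7} and column 6 has {1, 2, 3, 6, 7}, leaving only 4.
Row 6, column 7: row 6 has {1, 2, 3, 6, 7} and column 7 has {2, 3, 5, 6}, leaving only 4.
Row 4, column 7: row 4 has {1, 2, 3, 5, 6} and column 7 has {2, 3, 4, 5, 6}, leaving only 7.
Row 4, column 4: row 4 has {1, 2, 3, 5, 6, 7} and column 4 has {1, 2, 3, 5, 6}, leaving only 4.
Row 6, column 5: row 6 has {1, 2, 3, 4, 6, 7} and column 5 has {1, 2, 3, 6, 7}, leaving only 5.
Row 7 already has {3} and column 5 already has {1, 2, 3, 5, 6, 7}, so row 7, column 5 must be 4.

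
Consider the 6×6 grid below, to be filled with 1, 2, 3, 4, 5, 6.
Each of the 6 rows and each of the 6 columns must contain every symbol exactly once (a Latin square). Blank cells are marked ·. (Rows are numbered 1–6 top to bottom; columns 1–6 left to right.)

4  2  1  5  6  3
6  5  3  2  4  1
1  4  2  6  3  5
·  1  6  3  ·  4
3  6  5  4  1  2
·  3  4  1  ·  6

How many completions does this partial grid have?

Row 4, column 1: eliminating its row and column leaves {2, 5}.
Row 4, column 5: eliminating its row and column leaves {2, 5}.
Row 6, column 1: eliminating its row and column leaves {2, 5}.
Row 6, column 5: eliminating its row and column leaves {2, 5}.
Enumerating the assignments across these blanks that avoid any row or column repeat gives 2 completions.

2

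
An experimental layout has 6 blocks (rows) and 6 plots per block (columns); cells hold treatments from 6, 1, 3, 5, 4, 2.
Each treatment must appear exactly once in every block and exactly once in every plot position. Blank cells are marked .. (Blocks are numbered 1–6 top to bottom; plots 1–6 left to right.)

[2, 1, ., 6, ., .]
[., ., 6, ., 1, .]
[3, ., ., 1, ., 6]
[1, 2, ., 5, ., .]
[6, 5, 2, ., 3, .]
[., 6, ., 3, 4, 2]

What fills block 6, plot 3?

Block 1, plot 5: block 1 has {6, 1, 2} and plot 5 has {1, 3, 4}, leaving only 5.
Block 3, plot 2: block 3 has {6, 1, 3} and plot 2 has {6, 1, 5, 2}, leaving only 4.
Block 2, plot 2: block 2 has {6, 1} and plot 2 has {6, 1, 5, 4, 2}, leaving only 3.
Block 3, plot 3: block 3 has {6, 1, 3, 4} and plot 3 has {6, 2}, leaving only 5.
Block 6 already has {6, 3, 4, 2} and plot 3 already has {6, 5, 2}, so block 6, plot 3 must be 1.

1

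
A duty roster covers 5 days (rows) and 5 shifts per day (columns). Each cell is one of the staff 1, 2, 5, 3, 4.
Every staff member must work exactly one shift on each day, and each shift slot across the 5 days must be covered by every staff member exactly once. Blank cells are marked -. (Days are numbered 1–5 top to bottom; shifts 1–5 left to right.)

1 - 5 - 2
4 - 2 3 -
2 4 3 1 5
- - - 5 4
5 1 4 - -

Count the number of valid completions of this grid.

Day 1, shift 2: eliminating its day and shift leaves {3}.
Day 1, shift 4: eliminating its day and shift leaves {4}.
Day 2, shift 2: eliminating its day and shift leaves {5}.
Day 2, shift 5: eliminating its day and shift leaves {1}.
Day 4, shift 1: eliminating its day and shift leaves {3}.
Day 4, shift 2: eliminating its day and shift leaves {2, 3}.
Day 4, shift 3: eliminating its day and shift leaves {1}.
Day 5, shift 4: eliminating its day and shift leaves {2}.
Day 5, shift 5: eliminating its day and shift leaves {3}.
Only one assignment across all blanks avoids any day or shift repeat, giving 1 completion.

1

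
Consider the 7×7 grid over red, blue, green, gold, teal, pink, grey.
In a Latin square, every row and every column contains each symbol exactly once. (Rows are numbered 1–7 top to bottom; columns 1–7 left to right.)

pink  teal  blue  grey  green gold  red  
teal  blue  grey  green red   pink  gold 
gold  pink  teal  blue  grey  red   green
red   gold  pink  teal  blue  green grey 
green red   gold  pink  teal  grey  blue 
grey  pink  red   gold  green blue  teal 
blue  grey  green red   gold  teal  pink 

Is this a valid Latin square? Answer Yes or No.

Every row is a permutation, but column 2 contains pink twice (at rows 3 and 6).

No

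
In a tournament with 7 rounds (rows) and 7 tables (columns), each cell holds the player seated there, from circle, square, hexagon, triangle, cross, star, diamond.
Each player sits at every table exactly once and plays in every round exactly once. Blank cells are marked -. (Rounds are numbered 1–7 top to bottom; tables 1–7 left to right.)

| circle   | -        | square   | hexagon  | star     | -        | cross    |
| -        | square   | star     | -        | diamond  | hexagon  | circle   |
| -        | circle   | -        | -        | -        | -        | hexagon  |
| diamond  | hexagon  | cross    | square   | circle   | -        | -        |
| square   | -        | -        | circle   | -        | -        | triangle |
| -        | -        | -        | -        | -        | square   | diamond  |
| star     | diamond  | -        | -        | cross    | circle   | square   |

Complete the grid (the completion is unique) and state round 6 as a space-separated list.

Round 1, table 2: round 1 has {circle, square, hexagon, cross, star} and table 2 has {circle, square, hexagon, diamond}, leaving only triangle.
Round 1, table 6: round 1 has {circle, square, hexagon, triangle, cross, star} and table 6 has {circle, square, hexagon}, leaving only diamond.
Round 4, table 7: round 4 has {circle, square, hexagon, cross, diamond} and table 7 has {circle, square, hexagon, triangle, cross, diamond}, leaving only star.
Round 4, table 6: round 4 has {circle, square, hexagon, cross, star, diamond} and table 6 has {circle, square, hexagon, diamond}, leaving only triangle.
Round 5, table 5: round 5 has {circle, square, triangle} and table 5 has {circle, cross, star, diamond}, leaving only hexagon.
Round 6, table 5: round 6 has {square, diamond} and table 5 has {circle, hexagon, cross, star, diamond}, leaving only triangle.
Round 3, table 5: round 3 has {circle, hexagon} and table 5 has {circle, hexagon, triangle, cross, star, diamond}, leaving only square.
Round 5, table 3: round 5 has {circle, square, hexagon, triangle} and table 3 has {square, cross, star}, leaving only diamond.
Round 3, table 3: round 3 has {circle, square, hexagon} and table 3 has {square, cross, star, diamond}, leaving only triangle.
Round 3, table 1: round 3 has {circle, square, hexagon, triangle} and table 1 has {circle, square, star, diamond}, leaving only cross.
Round 6, table 1: round 6 has {square, triangle, diamond} and table 1 has {circle, square, cross, star, diamond}, leaving only hexagon.
Round 6, table 3: round 6 has {square, hexagon, triangle, diamond} and table 3 has {square, triangle, cross, star, diamond}, leaving only circle.
Round 2, table 1: round 2 has {circle, square, hexagon, star, diamond} and table 1 has {circle, square, hexagon, cross, star, diamond}, leaving only triangle.
Round 2, table 4: round 2 has {circle, square, hexagon, triangle, star, diamond} and table 4 has {circle, square, hexagon}, leaving only cross.
Round 6, table 4: round 6 has {circle, square, hexagon, triangle, diamond} and table 4 has {circle, square, hexagon, cross}, leaving only star.
Round 6, table 2: round 6 has {circle, square, hexagon, triangle, star, diamond} and table 2 has {circle, square, hexagon, triangle, diamond}, leaving only cross.
So round 6 reads: hexagon cross circle star triangle square diamond.

hexagon cross circle star triangle square diamond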